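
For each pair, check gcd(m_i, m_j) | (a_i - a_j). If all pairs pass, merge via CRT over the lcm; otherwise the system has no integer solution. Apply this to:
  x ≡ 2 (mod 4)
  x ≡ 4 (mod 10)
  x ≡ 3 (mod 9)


Moduli 4, 10, 9 are not pairwise coprime, so CRT works modulo lcm(m_i) when all pairwise compatibility conditions hold.
Pairwise compatibility: gcd(m_i, m_j) must divide a_i - a_j for every pair.
Merge one congruence at a time:
  Start: x ≡ 2 (mod 4).
  Combine with x ≡ 4 (mod 10): gcd(4, 10) = 2; 4 - 2 = 2, which IS divisible by 2, so compatible.
    Write x = 2 + 4·t and substitute into x ≡ 4 (mod 10): 4·t ≡ 4 − 2 = 2 (mod 10).
    Divide the congruence (and modulus) by g = 2: 2·t ≡ 1 (mod 5).
    The inverse of 2 mod 5 is 3 (since 2·3 = 6 = 1·5 + 1), so t ≡ 3·1 = 3 ≡ 3 (mod 5).
    Then x = 2 + 4·3 = 14, valid modulo lcm(4, 10) = 20: x ≡ 14 (mod 20).
  Combine with x ≡ 3 (mod 9): gcd(20, 9) = 1; 3 - 14 = -11, which IS divisible by 1, so compatible.
    Write x = 14 + 20·t and substitute into x ≡ 3 (mod 9): 20·t ≡ 3 − 14 = -11 (mod 9).
    Reduce coefficients mod 9: 2·t ≡ 7 (mod 9).
    The inverse of 2 mod 9 is 5 (since 2·5 = 10 = 1·9 + 1), so t ≡ 5·7 = 35 ≡ 8 (mod 9).
    Then x = 14 + 20·8 = 174, valid modulo lcm(20, 9) = 180: x ≡ 174 (mod 180).
Verify: 174 mod 4 = 2, 174 mod 10 = 4, 174 mod 9 = 3.

x ≡ 174 (mod 180).


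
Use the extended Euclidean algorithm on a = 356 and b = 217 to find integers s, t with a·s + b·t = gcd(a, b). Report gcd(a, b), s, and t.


Euclidean algorithm on (356, 217) — divide until remainder is 0:
  356 = 1 · 217 + 139
  217 = 1 · 139 + 78
  139 = 1 · 78 + 61
  78 = 1 · 61 + 17
  61 = 3 · 17 + 10
  17 = 1 · 10 + 7
  10 = 1 · 7 + 3
  7 = 2 · 3 + 1
  3 = 3 · 1 + 0
gcd(356, 217) = 1.
Track Bezout coefficients alongside the remainders: start with r₀ = 356 = a·1 + b·0 (s = 1, t = 0) and r₁ = 217 = a·0 + b·1 (s = 0, t = 1); each new remainder r_{k+1} = r_{k-1} − q_k·r_k inherits s_{k+1} = s_{k-1} − q_k·s_k, t_{k+1} = t_{k-1} − q_k·t_k, so r_k = a·s_k + b·t_k at every step:
  q = 1: r = 139, s = 1 − 1·0 = 1, t = 0 − 1·1 = -1  (check: 356·1 + 217·(-1) = 139)
  q = 1: r = 78, s = 0 − 1·1 = -1, t = 1 − 1·(-1) = 2  (check: 356·(-1) + 217·2 = 78)
  q = 1: r = 61, s = 1 − 1·(-1) = 2, t = -1 − 1·2 = -3  (check: 356·2 + 217·(-3) = 61)
  q = 1: r = 17, s = -1 − 1·2 = -3, t = 2 − 1·(-3) = 5  (check: 356·(-3) + 217·5 = 17)
  q = 3: r = 10, s = 2 − 3·(-3) = 11, t = -3 − 3·5 = -18  (check: 356·11 + 217·(-18) = 10)
  q = 1: r = 7, s = -3 − 1·11 = -14, t = 5 − 1·(-18) = 23  (check: 356·(-14) + 217·23 = 7)
  q = 1: r = 3, s = 11 − 1·(-14) = 25, t = -18 − 1·23 = -41  (check: 356·25 + 217·(-41) = 3)
  q = 2: r = 1, s = -14 − 2·25 = -64, t = 23 − 2·(-41) = 105  (check: 356·(-64) + 217·105 = 1)
The row with r = 1 (the gcd) gives the Bezout coefficients s = -64, t = 105.
Result: 356 · (-64) + 217 · (105) = 1.

gcd(356, 217) = 1; s = -64, t = 105 (check: 356·(-64) + 217·105 = 1).


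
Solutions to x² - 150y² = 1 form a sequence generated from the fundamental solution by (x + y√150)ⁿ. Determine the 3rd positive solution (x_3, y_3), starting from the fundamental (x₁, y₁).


Step 1: Find the fundamental solution (x₁, y₁) of x² - 150y² = 1.
  Expand √150 as a continued fraction. a₀ = ⌊√150⌋ = 12; iterate m_{k+1} = d_k·a_k − m_k, d_{k+1} = (150 − m_{k+1}²)/d_k, a_{k+1} = ⌊(a₀ + m_{k+1})/d_{k+1}⌋ (starting m₀ = 0, d₀ = 1), with convergents p_k = a_k·p_{k-1} + p_{k-2}, q_k = a_k·q_{k-1} + q_{k-2} (p₋₁ = 1, q₋₁ = 0):
  k = 0: a₀ = 12; p₀/q₀ = 12/1; p₀² − 150·q₀² = 144 − 150 = -6.
  k = 1: m = 12, d = 6, a = ⌊(12 + 12)/6⌋ = 4; p/q = (4·12 + 1)/(4·1 + 0) = 49/4; p² − 150·q² = 2401 − 2400 = 1.
  The first convergent with p² − 150·q² = 1 gives the fundamental solution (x₁, y₁) = (49, 4).
Step 2: Apply the recurrence (x_{n+1}, y_{n+1}) = (x₁x_n + 150y₁y_n, x₁y_n + y₁x_n) repeatedly.
  From (x_1, y_1) = (49, 4): x_2 = 49·49 + 150·4·4 = 4801; y_2 = 49·4 + 4·49 = 392.
  From (x_2, y_2) = (4801, 392): x_3 = 49·4801 + 150·4·392 = 470449; y_3 = 49·392 + 4·4801 = 38412.
Step 3: Verify x_3² - 150·y_3² = 221322261601 - 221322261600 = 1 (should be 1). ✓

(x_1, y_1) = (49, 4); (x_3, y_3) = (470449, 38412).


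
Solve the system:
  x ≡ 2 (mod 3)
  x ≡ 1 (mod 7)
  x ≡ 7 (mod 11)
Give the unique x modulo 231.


Moduli 3, 7, 11 are pairwise coprime; by CRT there is a unique solution modulo M = 3 · 7 · 11 = 231.
Solve pairwise, accumulating the modulus:
  Start with x ≡ 2 (mod 3).
  Combine with x ≡ 1 (mod 7): since gcd(3, 7) = 1, we get a unique residue mod 21.
    Write x = 2 + 3·t and substitute into x ≡ 1 (mod 7): 3·t ≡ 1 − 2 = -1 (mod 7).
    Reduce coefficients mod 7: 3·t ≡ 6 (mod 7).
    The inverse of 3 mod 7 is 5 (since 3·5 = 15 = 2·7 + 1), so t ≡ 5·6 = 30 ≡ 2 (mod 7).
    Then x = 2 + 3·2 = 8, valid modulo lcm(3, 7) = 21: x ≡ 8 (mod 21).
  Combine with x ≡ 7 (mod 11): since gcd(21, 11) = 1, we get a unique residue mod 231.
    Write x = 8 + 21·t and substitute into x ≡ 7 (mod 11): 21·t ≡ 7 − 8 = -1 (mod 11).
    Reduce coefficients mod 11: 10·t ≡ 10 (mod 11).
    The inverse of 10 mod 11 is 10 (since 10·10 = 100 = 9·11 + 1), so t ≡ 10·10 = 100 ≡ 1 (mod 11).
    Then x = 8 + 21·1 = 29, valid modulo lcm(21, 11) = 231: x ≡ 29 (mod 231).
Verify: 29 mod 3 = 2 ✓, 29 mod 7 = 1 ✓, 29 mod 11 = 7 ✓.

x ≡ 29 (mod 231).


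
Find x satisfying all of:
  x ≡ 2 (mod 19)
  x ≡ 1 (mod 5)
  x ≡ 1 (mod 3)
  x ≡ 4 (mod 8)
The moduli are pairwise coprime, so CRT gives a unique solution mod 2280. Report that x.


Product of moduli M = 19 · 5 · 3 · 8 = 2280.
Merge one congruence at a time:
  Start: x ≡ 2 (mod 19).
  Combine with x ≡ 1 (mod 5); new modulus lcm = 95.
    Write x = 2 + 19·t and substitute into x ≡ 1 (mod 5): 19·t ≡ 1 − 2 = -1 (mod 5).
    Reduce coefficients mod 5: 4·t ≡ 4 (mod 5).
    The inverse of 4 mod 5 is 4 (since 4·4 = 16 = 3·5 + 1), so t ≡ 4·4 = 16 ≡ 1 (mod 5).
    Then x = 2 + 19·1 = 21, valid modulo lcm(19, 5) = 95: x ≡ 21 (mod 95).
  Combine with x ≡ 1 (mod 3); new modulus lcm = 285.
    Write x = 21 + 95·t and substitute into x ≡ 1 (mod 3): 95·t ≡ 1 − 21 = -20 (mod 3).
    Reduce coefficients mod 3: 2·t ≡ 1 (mod 3).
    The inverse of 2 mod 3 is 2 (since 2·2 = 4 = 1·3 + 1), so t ≡ 2·1 = 2 ≡ 2 (mod 3).
    Then x = 21 + 95·2 = 211, valid modulo lcm(95, 3) = 285: x ≡ 211 (mod 285).
  Combine with x ≡ 4 (mod 8); new modulus lcm = 2280.
    Write x = 211 + 285·t and substitute into x ≡ 4 (mod 8): 285·t ≡ 4 − 211 = -207 (mod 8).
    Reduce coefficients mod 8: 5·t ≡ 1 (mod 8).
    The inverse of 5 mod 8 is 5 (since 5·5 = 25 = 3·8 + 1), so t ≡ 5·1 = 5 ≡ 5 (mod 8).
    Then x = 211 + 285·5 = 1636, valid modulo lcm(285, 8) = 2280: x ≡ 1636 (mod 2280).
Verify against each original: 1636 mod 19 = 2, 1636 mod 5 = 1, 1636 mod 3 = 1, 1636 mod 8 = 4.

x ≡ 1636 (mod 2280).


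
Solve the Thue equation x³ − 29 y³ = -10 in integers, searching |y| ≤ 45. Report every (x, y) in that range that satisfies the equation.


The equation is x³ - 29y³ = -10. For fixed y, x³ = 29·y³ − 10, so a solution requires the RHS to be a perfect cube.
Strategy: iterate y from -45 to 45, compute RHS = 29·y³ − 10, and check whether it is a (positive or negative) perfect cube.
Check small values of y:
  y = 0: RHS = -10 is not a perfect cube.
  y = 1: RHS = 19 is not a perfect cube.
  y = -1: RHS = -39 is not a perfect cube.
  y = 2: RHS = 222 is not a perfect cube.
  y = -2: RHS = -242 is not a perfect cube.
  y = 3: RHS = 773 is not a perfect cube.
  y = -3: RHS = -793 is not a perfect cube.
Continuing the search up to |y| = 45 finds no solutions either.
No (x, y) in the scanned range satisfies the equation.

No integer solutions with |y| ≤ 45.


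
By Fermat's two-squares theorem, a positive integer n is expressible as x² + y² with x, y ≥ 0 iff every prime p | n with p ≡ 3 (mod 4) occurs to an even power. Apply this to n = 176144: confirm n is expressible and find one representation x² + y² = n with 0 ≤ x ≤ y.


Step 1: Factor n = 176144 = 2^4 · 101 · 109.
Step 2: Check the mod-4 condition on each prime factor: 2 = 2 (special); 101 ≡ 1 (mod 4), exponent 1; 109 ≡ 1 (mod 4), exponent 1.
All primes ≡ 3 (mod 4) appear to even exponent (or don't appear), so by the two-squares theorem n IS expressible as a sum of two squares.
Step 3: Build a representation. Group n = k² · m with k = 4 and m = 101 · 109 = 11009 (a product of primes ≡ 1 (mod 4)); a representation of m scales to one of n via (k·x)² + (k·y)² = k²(x² + y²). Each prime p ≡ 1 (mod 4) is itself a sum of two squares; find a² by testing p − a² for a perfect square:
  101: 101 − 1² = 100 = 10² ⇒ 101 = 1² + 10².
  109: 109 − 1² = 108, 109 − 2² = 105, 109 − 3² = 100 = 10² ⇒ 109 = 3² + 10².
  Combine using the Brahmagupta–Fibonacci identity (a² + b²)(c² + d²) = (ac − bd)² + (ad + bc)² = (ac + bd)² + (ad − bc)²:
  101 · 109 = 11009: from (1² + 10²)(3² + 10²), take (1·3 − 10·10, 1·10 + 10·3) = (3 − 100, 10 + 30) = (-97, 40); dropping signs (only squares matter) gives (97, 40); check 97² + 40² = 9409 + 1600 = 11009 ✓.
  Scale by k = 4: (4·97, 4·40) = (388, 160).
Step 4: Order so x ≤ y and verify: 160² + 388² = 25600 + 150544 = 176144 = n. ✓

n = 176144 = 160² + 388² (one valid representation with x ≤ y).


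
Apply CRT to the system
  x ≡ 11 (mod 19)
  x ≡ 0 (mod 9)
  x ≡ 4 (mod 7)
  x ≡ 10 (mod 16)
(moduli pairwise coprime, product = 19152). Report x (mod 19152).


Product of moduli M = 19 · 9 · 7 · 16 = 19152.
Merge one congruence at a time:
  Start: x ≡ 11 (mod 19).
  Combine with x ≡ 0 (mod 9); new modulus lcm = 171.
    Write x = 11 + 19·t and substitute into x ≡ 0 (mod 9): 19·t ≡ 0 − 11 = -11 (mod 9).
    Reduce coefficients mod 9: 1·t ≡ 7 (mod 9).
    So t ≡ 7 (mod 9).
    Then x = 11 + 19·7 = 144, valid modulo lcm(19, 9) = 171: x ≡ 144 (mod 171).
  Combine with x ≡ 4 (mod 7); new modulus lcm = 1197.
    Write x = 144 + 171·t and substitute into x ≡ 4 (mod 7): 171·t ≡ 4 − 144 = -140 (mod 7).
    Reduce coefficients mod 7: 3·t ≡ 0 (mod 7).
    The inverse of 3 mod 7 is 5 (since 3·5 = 15 = 2·7 + 1), so t ≡ 5·0 = 0 ≡ 0 (mod 7).
    Then x = 144 + 171·0 = 144, valid modulo lcm(171, 7) = 1197: x ≡ 144 (mod 1197).
  Combine with x ≡ 10 (mod 16); new modulus lcm = 19152.
    Write x = 144 + 1197·t and substitute into x ≡ 10 (mod 16): 1197·t ≡ 10 − 144 = -134 (mod 16).
    Reduce coefficients mod 16: 13·t ≡ 10 (mod 16).
    The inverse of 13 mod 16 is 5 (since 13·5 = 65 = 4·16 + 1), so t ≡ 5·10 = 50 ≡ 2 (mod 16).
    Then x = 144 + 1197·2 = 2538, valid modulo lcm(1197, 16) = 19152: x ≡ 2538 (mod 19152).
Verify against each original: 2538 mod 19 = 11, 2538 mod 9 = 0, 2538 mod 7 = 4, 2538 mod 16 = 10.

x ≡ 2538 (mod 19152).


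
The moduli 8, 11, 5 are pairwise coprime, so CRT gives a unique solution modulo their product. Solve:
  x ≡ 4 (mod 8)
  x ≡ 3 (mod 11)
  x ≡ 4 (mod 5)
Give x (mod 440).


Moduli 8, 11, 5 are pairwise coprime; by CRT there is a unique solution modulo M = 8 · 11 · 5 = 440.
Solve pairwise, accumulating the modulus:
  Start with x ≡ 4 (mod 8).
  Combine with x ≡ 3 (mod 11): since gcd(8, 11) = 1, we get a unique residue mod 88.
    Write x = 4 + 8·t and substitute into x ≡ 3 (mod 11): 8·t ≡ 3 − 4 = -1 (mod 11).
    Reduce coefficients mod 11: 8·t ≡ 10 (mod 11).
    The inverse of 8 mod 11 is 7 (since 8·7 = 56 = 5·11 + 1), so t ≡ 7·10 = 70 ≡ 4 (mod 11).
    Then x = 4 + 8·4 = 36, valid modulo lcm(8, 11) = 88: x ≡ 36 (mod 88).
  Combine with x ≡ 4 (mod 5): since gcd(88, 5) = 1, we get a unique residue mod 440.
    Write x = 36 + 88·t and substitute into x ≡ 4 (mod 5): 88·t ≡ 4 − 36 = -32 (mod 5).
    Reduce coefficients mod 5: 3·t ≡ 3 (mod 5).
    The inverse of 3 mod 5 is 2 (since 3·2 = 6 = 1·5 + 1), so t ≡ 2·3 = 6 ≡ 1 (mod 5).
    Then x = 36 + 88·1 = 124, valid modulo lcm(88, 5) = 440: x ≡ 124 (mod 440).
Verify: 124 mod 8 = 4 ✓, 124 mod 11 = 3 ✓, 124 mod 5 = 4 ✓.

x ≡ 124 (mod 440).


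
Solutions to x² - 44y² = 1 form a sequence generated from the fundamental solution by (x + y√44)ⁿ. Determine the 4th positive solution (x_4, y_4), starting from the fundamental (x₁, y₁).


Step 1: Find the fundamental solution (x₁, y₁) of x² - 44y² = 1.
  Expand √44 as a continued fraction. a₀ = ⌊√44⌋ = 6; iterate m_{k+1} = d_k·a_k − m_k, d_{k+1} = (44 − m_{k+1}²)/d_k, a_{k+1} = ⌊(a₀ + m_{k+1})/d_{k+1}⌋ (starting m₀ = 0, d₀ = 1), with convergents p_k = a_k·p_{k-1} + p_{k-2}, q_k = a_k·q_{k-1} + q_{k-2} (p₋₁ = 1, q₋₁ = 0):
  k = 0: a₀ = 6; p₀/q₀ = 6/1; p₀² − 44·q₀² = 36 − 44 = -8.
  k = 1: m = 6, d = 8, a = ⌊(6 + 6)/8⌋ = 1; p/q = (1·6 + 1)/(1·1 + 0) = 7/1; p² − 44·q² = 49 − 44 = 5.
  k = 2: m = 2, d = 5, a = ⌊(6 + 2)/5⌋ = 1; p/q = (1·7 + 6)/(1·1 + 1) = 13/2; p² − 44·q² = 169 − 176 = -7.
  k = 3: m = 3, d = 7, a = ⌊(6 + 3)/7⌋ = 1; p/q = (1·13 + 7)/(1·2 + 1) = 20/3; p² − 44·q² = 400 − 396 = 4.
  k = 4: m = 4, d = 4, a = ⌊(6 + 4)/4⌋ = 2; p/q = (2·20 + 13)/(2·3 + 2) = 53/8; p² − 44·q² = 2809 − 2816 = -7.
  k = 5: m = 4, d = 7, a = ⌊(6 + 4)/7⌋ = 1; p/q = (1·53 + 20)/(1·8 + 3) = 73/11; p² − 44·q² = 5329 − 5324 = 5.
  k = 6: m = 3, d = 5, a = ⌊(6 + 3)/5⌋ = 1; p/q = (1·73 + 53)/(1·11 + 8) = 126/19; p² − 44·q² = 15876 − 15884 = -8.
  k = 7: m = 2, d = 8, a = ⌊(6 + 2)/8⌋ = 1; p/q = (1·126 + 73)/(1·19 + 11) = 199/30; p² − 44·q² = 39601 − 39600 = 1.
  The first convergent with p² − 44·q² = 1 gives the fundamental solution (x₁, y₁) = (199, 30).
Step 2: Apply the recurrence (x_{n+1}, y_{n+1}) = (x₁x_n + 44y₁y_n, x₁y_n + y₁x_n) repeatedly.
  From (x_1, y_1) = (199, 30): x_2 = 199·199 + 44·30·30 = 79201; y_2 = 199·30 + 30·199 = 11940.
  From (x_2, y_2) = (79201, 11940): x_3 = 199·79201 + 44·30·11940 = 31521799; y_3 = 199·11940 + 30·79201 = 4752090.
  From (x_3, y_3) = (31521799, 4752090): x_4 = 199·31521799 + 44·30·4752090 = 12545596801; y_4 = 199·4752090 + 30·31521799 = 1891319880.
Step 3: Verify x_4² - 44·y_4² = 157391999093261433601 - 157391999093261433600 = 1 (should be 1). ✓

(x_1, y_1) = (199, 30); (x_4, y_4) = (12545596801, 1891319880).


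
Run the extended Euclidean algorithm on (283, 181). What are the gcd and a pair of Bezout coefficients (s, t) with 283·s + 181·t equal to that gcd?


Euclidean algorithm on (283, 181) — divide until remainder is 0:
  283 = 1 · 181 + 102
  181 = 1 · 102 + 79
  102 = 1 · 79 + 23
  79 = 3 · 23 + 10
  23 = 2 · 10 + 3
  10 = 3 · 3 + 1
  3 = 3 · 1 + 0
gcd(283, 181) = 1.
Track Bezout coefficients alongside the remainders: start with r₀ = 283 = a·1 + b·0 (s = 1, t = 0) and r₁ = 181 = a·0 + b·1 (s = 0, t = 1); each new remainder r_{k+1} = r_{k-1} − q_k·r_k inherits s_{k+1} = s_{k-1} − q_k·s_k, t_{k+1} = t_{k-1} − q_k·t_k, so r_k = a·s_k + b·t_k at every step:
  q = 1: r = 102, s = 1 − 1·0 = 1, t = 0 − 1·1 = -1  (check: 283·1 + 181·(-1) = 102)
  q = 1: r = 79, s = 0 − 1·1 = -1, t = 1 − 1·(-1) = 2  (check: 283·(-1) + 181·2 = 79)
  q = 1: r = 23, s = 1 − 1·(-1) = 2, t = -1 − 1·2 = -3  (check: 283·2 + 181·(-3) = 23)
  q = 3: r = 10, s = -1 − 3·2 = -7, t = 2 − 3·(-3) = 11  (check: 283·(-7) + 181·11 = 10)
  q = 2: r = 3, s = 2 − 2·(-7) = 16, t = -3 − 2·11 = -25  (check: 283·16 + 181·(-25) = 3)
  q = 3: r = 1, s = -7 − 3·16 = -55, t = 11 − 3·(-25) = 86  (check: 283·(-55) + 181·86 = 1)
The row with r = 1 (the gcd) gives the Bezout coefficients s = -55, t = 86.
Result: 283 · (-55) + 181 · (86) = 1.

gcd(283, 181) = 1; s = -55, t = 86 (check: 283·(-55) + 181·86 = 1).


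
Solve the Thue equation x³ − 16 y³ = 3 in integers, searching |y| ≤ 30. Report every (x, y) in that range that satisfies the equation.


The equation is x³ - 16y³ = 3. For fixed y, x³ = 16·y³ + 3, so a solution requires the RHS to be a perfect cube.
Strategy: iterate y from -30 to 30, compute RHS = 16·y³ + 3, and check whether it is a (positive or negative) perfect cube.
Check small values of y:
  y = 0: RHS = 3 is not a perfect cube.
  y = 1: RHS = 19 is not a perfect cube.
  y = -1: RHS = -13 is not a perfect cube.
  y = 2: RHS = 131 is not a perfect cube.
  y = -2: RHS = -125 = (-5)³ ⇒ x = -5 works.
  y = 3: RHS = 435 is not a perfect cube.
  y = -3: RHS = -429 is not a perfect cube.
Continuing the search up to |y| = 30 finds no further solutions beyond those listed.
Collected solutions: (-5, -2).

Solutions (with |y| ≤ 30): (-5, -2).


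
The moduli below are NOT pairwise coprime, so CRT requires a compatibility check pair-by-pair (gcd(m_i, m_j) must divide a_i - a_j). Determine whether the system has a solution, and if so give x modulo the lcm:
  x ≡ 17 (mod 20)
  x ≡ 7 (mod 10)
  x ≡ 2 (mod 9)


Moduli 20, 10, 9 are not pairwise coprime, so CRT works modulo lcm(m_i) when all pairwise compatibility conditions hold.
Pairwise compatibility: gcd(m_i, m_j) must divide a_i - a_j for every pair.
Merge one congruence at a time:
  Start: x ≡ 17 (mod 20).
  Combine with x ≡ 7 (mod 10): gcd(20, 10) = 10; 7 - 17 = -10, which IS divisible by 10, so compatible.
    Write x = 17 + 20·t and substitute into x ≡ 7 (mod 10): 20·t ≡ 7 − 17 = -10 (mod 10).
    Divide the congruence (and modulus) by g = 10: 2·t ≡ -1 (mod 1).
    Modulo 1 every t works; take t = 0.
    Then x = 17 + 20·0 = 17, valid modulo lcm(20, 10) = 20: x ≡ 17 (mod 20).
  Combine with x ≡ 2 (mod 9): gcd(20, 9) = 1; 2 - 17 = -15, which IS divisible by 1, so compatible.
    Write x = 17 + 20·t and substitute into x ≡ 2 (mod 9): 20·t ≡ 2 − 17 = -15 (mod 9).
    Reduce coefficients mod 9: 2·t ≡ 3 (mod 9).
    The inverse of 2 mod 9 is 5 (since 2·5 = 10 = 1·9 + 1), so t ≡ 5·3 = 15 ≡ 6 (mod 9).
    Then x = 17 + 20·6 = 137, valid modulo lcm(20, 9) = 180: x ≡ 137 (mod 180).
Verify: 137 mod 20 = 17, 137 mod 10 = 7, 137 mod 9 = 2.

x ≡ 137 (mod 180).


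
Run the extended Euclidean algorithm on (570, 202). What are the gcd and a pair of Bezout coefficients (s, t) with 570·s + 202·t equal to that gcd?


Euclidean algorithm on (570, 202) — divide until remainder is 0:
  570 = 2 · 202 + 166
  202 = 1 · 166 + 36
  166 = 4 · 36 + 22
  36 = 1 · 22 + 14
  22 = 1 · 14 + 8
  14 = 1 · 8 + 6
  8 = 1 · 6 + 2
  6 = 3 · 2 + 0
gcd(570, 202) = 2.
Track Bezout coefficients alongside the remainders: start with r₀ = 570 = a·1 + b·0 (s = 1, t = 0) and r₁ = 202 = a·0 + b·1 (s = 0, t = 1); each new remainder r_{k+1} = r_{k-1} − q_k·r_k inherits s_{k+1} = s_{k-1} − q_k·s_k, t_{k+1} = t_{k-1} − q_k·t_k, so r_k = a·s_k + b·t_k at every step:
  q = 2: r = 166, s = 1 − 2·0 = 1, t = 0 − 2·1 = -2  (check: 570·1 + 202·(-2) = 166)
  q = 1: r = 36, s = 0 − 1·1 = -1, t = 1 − 1·(-2) = 3  (check: 570·(-1) + 202·3 = 36)
  q = 4: r = 22, s = 1 − 4·(-1) = 5, t = -2 − 4·3 = -14  (check: 570·5 + 202·(-14) = 22)
  q = 1: r = 14, s = -1 − 1·5 = -6, t = 3 − 1·(-14) = 17  (check: 570·(-6) + 202·17 = 14)
  q = 1: r = 8, s = 5 − 1·(-6) = 11, t = -14 − 1·17 = -31  (check: 570·11 + 202·(-31) = 8)
  q = 1: r = 6, s = -6 − 1·11 = -17, t = 17 − 1·(-31) = 48  (check: 570·(-17) + 202·48 = 6)
  q = 1: r = 2, s = 11 − 1·(-17) = 28, t = -31 − 1·48 = -79  (check: 570·28 + 202·(-79) = 2)
The row with r = 2 (the gcd) gives the Bezout coefficients s = 28, t = -79.
Result: 570 · (28) + 202 · (-79) = 2.

gcd(570, 202) = 2; s = 28, t = -79 (check: 570·28 + 202·(-79) = 2).


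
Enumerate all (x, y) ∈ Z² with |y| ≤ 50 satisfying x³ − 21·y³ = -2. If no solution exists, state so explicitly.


The equation is x³ - 21y³ = -2. For fixed y, x³ = 21·y³ − 2, so a solution requires the RHS to be a perfect cube.
Strategy: iterate y from -50 to 50, compute RHS = 21·y³ − 2, and check whether it is a (positive or negative) perfect cube.
Check small values of y:
  y = 0: RHS = -2 is not a perfect cube.
  y = 1: RHS = 19 is not a perfect cube.
  y = -1: RHS = -23 is not a perfect cube.
  y = 2: RHS = 166 is not a perfect cube.
  y = -2: RHS = -170 is not a perfect cube.
  y = 3: RHS = 565 is not a perfect cube.
  y = -3: RHS = -569 is not a perfect cube.
Continuing the search up to |y| = 50 finds no solutions either.
No (x, y) in the scanned range satisfies the equation.

No integer solutions with |y| ≤ 50.


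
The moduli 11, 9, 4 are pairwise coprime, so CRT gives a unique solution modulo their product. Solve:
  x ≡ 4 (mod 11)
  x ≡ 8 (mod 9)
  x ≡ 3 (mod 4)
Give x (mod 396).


Moduli 11, 9, 4 are pairwise coprime; by CRT there is a unique solution modulo M = 11 · 9 · 4 = 396.
Solve pairwise, accumulating the modulus:
  Start with x ≡ 4 (mod 11).
  Combine with x ≡ 8 (mod 9): since gcd(11, 9) = 1, we get a unique residue mod 99.
    Write x = 4 + 11·t and substitute into x ≡ 8 (mod 9): 11·t ≡ 8 − 4 = 4 (mod 9).
    Reduce coefficients mod 9: 2·t ≡ 4 (mod 9).
    The inverse of 2 mod 9 is 5 (since 2·5 = 10 = 1·9 + 1), so t ≡ 5·4 = 20 ≡ 2 (mod 9).
    Then x = 4 + 11·2 = 26, valid modulo lcm(11, 9) = 99: x ≡ 26 (mod 99).
  Combine with x ≡ 3 (mod 4): since gcd(99, 4) = 1, we get a unique residue mod 396.
    Write x = 26 + 99·t and substitute into x ≡ 3 (mod 4): 99·t ≡ 3 − 26 = -23 (mod 4).
    Reduce coefficients mod 4: 3·t ≡ 1 (mod 4).
    The inverse of 3 mod 4 is 3 (since 3·3 = 9 = 2·4 + 1), so t ≡ 3·1 = 3 ≡ 3 (mod 4).
    Then x = 26 + 99·3 = 323, valid modulo lcm(99, 4) = 396: x ≡ 323 (mod 396).
Verify: 323 mod 11 = 4 ✓, 323 mod 9 = 8 ✓, 323 mod 4 = 3 ✓.

x ≡ 323 (mod 396).


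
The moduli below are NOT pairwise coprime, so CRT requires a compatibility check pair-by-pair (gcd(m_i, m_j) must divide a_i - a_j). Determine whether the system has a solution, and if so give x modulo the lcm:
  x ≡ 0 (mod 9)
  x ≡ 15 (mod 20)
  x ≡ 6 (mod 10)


Moduli 9, 20, 10 are not pairwise coprime, so CRT works modulo lcm(m_i) when all pairwise compatibility conditions hold.
Pairwise compatibility: gcd(m_i, m_j) must divide a_i - a_j for every pair.
Merge one congruence at a time:
  Start: x ≡ 0 (mod 9).
  Combine with x ≡ 15 (mod 20): gcd(9, 20) = 1; 15 - 0 = 15, which IS divisible by 1, so compatible.
    Write x = 0 + 9·t and substitute into x ≡ 15 (mod 20): 9·t ≡ 15 − 0 = 15 (mod 20).
    The inverse of 9 mod 20 is 9 (since 9·9 = 81 = 4·20 + 1), so t ≡ 9·15 = 135 ≡ 15 (mod 20).
    Then x = 0 + 9·15 = 135, valid modulo lcm(9, 20) = 180: x ≡ 135 (mod 180).
  Combine with x ≡ 6 (mod 10): gcd(180, 10) = 10, and 6 - 135 = -129 is NOT divisible by 10.
    ⇒ system is inconsistent (no integer solution).

No solution (the system is inconsistent).


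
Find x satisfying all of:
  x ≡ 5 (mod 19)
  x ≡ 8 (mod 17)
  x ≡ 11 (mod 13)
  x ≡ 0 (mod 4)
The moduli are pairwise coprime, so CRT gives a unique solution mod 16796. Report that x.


Product of moduli M = 19 · 17 · 13 · 4 = 16796.
Merge one congruence at a time:
  Start: x ≡ 5 (mod 19).
  Combine with x ≡ 8 (mod 17); new modulus lcm = 323.
    Write x = 5 + 19·t and substitute into x ≡ 8 (mod 17): 19·t ≡ 8 − 5 = 3 (mod 17).
    Reduce coefficients mod 17: 2·t ≡ 3 (mod 17).
    The inverse of 2 mod 17 is 9 (since 2·9 = 18 = 1·17 + 1), so t ≡ 9·3 = 27 ≡ 10 (mod 17).
    Then x = 5 + 19·10 = 195, valid modulo lcm(19, 17) = 323: x ≡ 195 (mod 323).
  Combine with x ≡ 11 (mod 13); new modulus lcm = 4199.
    Write x = 195 + 323·t and substitute into x ≡ 11 (mod 13): 323·t ≡ 11 − 195 = -184 (mod 13).
    Reduce coefficients mod 13: 11·t ≡ 11 (mod 13).
    The inverse of 11 mod 13 is 6 (since 11·6 = 66 = 5·13 + 1), so t ≡ 6·11 = 66 ≡ 1 (mod 13).
    Then x = 195 + 323·1 = 518, valid modulo lcm(323, 13) = 4199: x ≡ 518 (mod 4199).
  Combine with x ≡ 0 (mod 4); new modulus lcm = 16796.
    Write x = 518 + 4199·t and substitute into x ≡ 0 (mod 4): 4199·t ≡ 0 − 518 = -518 (mod 4).
    Reduce coefficients mod 4: 3·t ≡ 2 (mod 4).
    The inverse of 3 mod 4 is 3 (since 3·3 = 9 = 2·4 + 1), so t ≡ 3·2 = 6 ≡ 2 (mod 4).
    Then x = 518 + 4199·2 = 8916, valid modulo lcm(4199, 4) = 16796: x ≡ 8916 (mod 16796).
Verify against each original: 8916 mod 19 = 5, 8916 mod 17 = 8, 8916 mod 13 = 11, 8916 mod 4 = 0.

x ≡ 8916 (mod 16796).


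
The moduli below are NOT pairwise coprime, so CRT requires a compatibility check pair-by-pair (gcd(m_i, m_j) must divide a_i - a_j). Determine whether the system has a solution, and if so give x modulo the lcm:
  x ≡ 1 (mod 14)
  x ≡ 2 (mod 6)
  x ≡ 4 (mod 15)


Moduli 14, 6, 15 are not pairwise coprime, so CRT works modulo lcm(m_i) when all pairwise compatibility conditions hold.
Pairwise compatibility: gcd(m_i, m_j) must divide a_i - a_j for every pair.
Merge one congruence at a time:
  Start: x ≡ 1 (mod 14).
  Combine with x ≡ 2 (mod 6): gcd(14, 6) = 2, and 2 - 1 = 1 is NOT divisible by 2.
    ⇒ system is inconsistent (no integer solution).

No solution (the system is inconsistent).


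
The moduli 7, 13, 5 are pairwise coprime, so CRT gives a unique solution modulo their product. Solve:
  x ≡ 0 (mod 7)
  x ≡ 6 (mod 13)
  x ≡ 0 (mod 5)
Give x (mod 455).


Moduli 7, 13, 5 are pairwise coprime; by CRT there is a unique solution modulo M = 7 · 13 · 5 = 455.
Solve pairwise, accumulating the modulus:
  Start with x ≡ 0 (mod 7).
  Combine with x ≡ 6 (mod 13): since gcd(7, 13) = 1, we get a unique residue mod 91.
    Write x = 0 + 7·t and substitute into x ≡ 6 (mod 13): 7·t ≡ 6 − 0 = 6 (mod 13).
    The inverse of 7 mod 13 is 2 (since 7·2 = 14 = 1·13 + 1), so t ≡ 2·6 = 12 ≡ 12 (mod 13).
    Then x = 0 + 7·12 = 84, valid modulo lcm(7, 13) = 91: x ≡ 84 (mod 91).
  Combine with x ≡ 0 (mod 5): since gcd(91, 5) = 1, we get a unique residue mod 455.
    Write x = 84 + 91·t and substitute into x ≡ 0 (mod 5): 91·t ≡ 0 − 84 = -84 (mod 5).
    Reduce coefficients mod 5: 1·t ≡ 1 (mod 5).
    So t ≡ 1 (mod 5).
    Then x = 84 + 91·1 = 175, valid modulo lcm(91, 5) = 455: x ≡ 175 (mod 455).
Verify: 175 mod 7 = 0 ✓, 175 mod 13 = 6 ✓, 175 mod 5 = 0 ✓.

x ≡ 175 (mod 455).


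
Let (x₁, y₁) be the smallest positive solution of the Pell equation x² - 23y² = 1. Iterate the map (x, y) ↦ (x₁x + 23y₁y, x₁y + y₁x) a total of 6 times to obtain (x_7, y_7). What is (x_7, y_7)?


Step 1: Find the fundamental solution (x₁, y₁) of x² - 23y² = 1.
  Expand √23 as a continued fraction. a₀ = ⌊√23⌋ = 4; iterate m_{k+1} = d_k·a_k − m_k, d_{k+1} = (23 − m_{k+1}²)/d_k, a_{k+1} = ⌊(a₀ + m_{k+1})/d_{k+1}⌋ (starting m₀ = 0, d₀ = 1), with convergents p_k = a_k·p_{k-1} + p_{k-2}, q_k = a_k·q_{k-1} + q_{k-2} (p₋₁ = 1, q₋₁ = 0):
  k = 0: a₀ = 4; p₀/q₀ = 4/1; p₀² − 23·q₀² = 16 − 23 = -7.
  k = 1: m = 4, d = 7, a = ⌊(4 + 4)/7⌋ = 1; p/q = (1·4 + 1)/(1·1 + 0) = 5/1; p² − 23·q² = 25 − 23 = 2.
  k = 2: m = 3, d = 2, a = ⌊(4 + 3)/2⌋ = 3; p/q = (3·5 + 4)/(3·1 + 1) = 19/4; p² − 23·q² = 361 − 368 = -7.
  k = 3: m = 3, d = 7, a = ⌊(4 + 3)/7⌋ = 1; p/q = (1·19 + 5)/(1·4 + 1) = 24/5; p² − 23·q² = 576 − 575 = 1.
  The first convergent with p² − 23·q² = 1 gives the fundamental solution (x₁, y₁) = (24, 5).
Step 2: Apply the recurrence (x_{n+1}, y_{n+1}) = (x₁x_n + 23y₁y_n, x₁y_n + y₁x_n) repeatedly.
  From (x_1, y_1) = (24, 5): x_2 = 24·24 + 23·5·5 = 1151; y_2 = 24·5 + 5·24 = 240.
  From (x_2, y_2) = (1151, 240): x_3 = 24·1151 + 23·5·240 = 55224; y_3 = 24·240 + 5·1151 = 11515.
  From (x_3, y_3) = (55224, 11515): x_4 = 24·55224 + 23·5·11515 = 2649601; y_4 = 24·11515 + 5·55224 = 552480.
  From (x_4, y_4) = (2649601, 552480): x_5 = 24·2649601 + 23·5·552480 = 127125624; y_5 = 24·552480 + 5·2649601 = 26507525.
  From (x_5, y_5) = (127125624, 26507525): x_6 = 24·127125624 + 23·5·26507525 = 6099380351; y_6 = 24·26507525 + 5·127125624 = 1271808720.
  From (x_6, y_6) = (6099380351, 1271808720): x_7 = 24·6099380351 + 23·5·1271808720 = 292643131224; y_7 = 24·1271808720 + 5·6099380351 = 61020311035.
Step 3: Verify x_7² - 23·y_7² = 85640002252587283738176 - 85640002252587283738175 = 1 (should be 1). ✓

(x_1, y_1) = (24, 5); (x_7, y_7) = (292643131224, 61020311035).


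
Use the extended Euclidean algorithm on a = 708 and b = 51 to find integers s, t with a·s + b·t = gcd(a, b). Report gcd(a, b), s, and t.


Euclidean algorithm on (708, 51) — divide until remainder is 0:
  708 = 13 · 51 + 45
  51 = 1 · 45 + 6
  45 = 7 · 6 + 3
  6 = 2 · 3 + 0
gcd(708, 51) = 3.
Track Bezout coefficients alongside the remainders: start with r₀ = 708 = a·1 + b·0 (s = 1, t = 0) and r₁ = 51 = a·0 + b·1 (s = 0, t = 1); each new remainder r_{k+1} = r_{k-1} − q_k·r_k inherits s_{k+1} = s_{k-1} − q_k·s_k, t_{k+1} = t_{k-1} − q_k·t_k, so r_k = a·s_k + b·t_k at every step:
  q = 13: r = 45, s = 1 − 13·0 = 1, t = 0 − 13·1 = -13  (check: 708·1 + 51·(-13) = 45)
  q = 1: r = 6, s = 0 − 1·1 = -1, t = 1 − 1·(-13) = 14  (check: 708·(-1) + 51·14 = 6)
  q = 7: r = 3, s = 1 − 7·(-1) = 8, t = -13 − 7·14 = -111  (check: 708·8 + 51·(-111) = 3)
The row with r = 3 (the gcd) gives the Bezout coefficients s = 8, t = -111.
Result: 708 · (8) + 51 · (-111) = 3.

gcd(708, 51) = 3; s = 8, t = -111 (check: 708·8 + 51·(-111) = 3).


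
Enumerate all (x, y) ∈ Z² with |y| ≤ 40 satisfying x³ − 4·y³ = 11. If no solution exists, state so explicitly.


The equation is x³ - 4y³ = 11. For fixed y, x³ = 4·y³ + 11, so a solution requires the RHS to be a perfect cube.
Strategy: iterate y from -40 to 40, compute RHS = 4·y³ + 11, and check whether it is a (positive or negative) perfect cube.
Check small values of y:
  y = 0: RHS = 11 is not a perfect cube.
  y = 1: RHS = 15 is not a perfect cube.
  y = -1: RHS = 7 is not a perfect cube.
  y = 2: RHS = 43 is not a perfect cube.
  y = -2: RHS = -21 is not a perfect cube.
  y = 3: RHS = 119 is not a perfect cube.
  y = -3: RHS = -97 is not a perfect cube.
Continuing the search up to |y| = 40 finds no solutions either.
No (x, y) in the scanned range satisfies the equation.

No integer solutions with |y| ≤ 40.


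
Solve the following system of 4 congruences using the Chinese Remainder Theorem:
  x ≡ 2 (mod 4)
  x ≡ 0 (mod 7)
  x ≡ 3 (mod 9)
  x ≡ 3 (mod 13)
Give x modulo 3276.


Product of moduli M = 4 · 7 · 9 · 13 = 3276.
Merge one congruence at a time:
  Start: x ≡ 2 (mod 4).
  Combine with x ≡ 0 (mod 7); new modulus lcm = 28.
    Write x = 2 + 4·t and substitute into x ≡ 0 (mod 7): 4·t ≡ 0 − 2 = -2 (mod 7).
    Reduce coefficients mod 7: 4·t ≡ 5 (mod 7).
    The inverse of 4 mod 7 is 2 (since 4·2 = 8 = 1·7 + 1), so t ≡ 2·5 = 10 ≡ 3 (mod 7).
    Then x = 2 + 4·3 = 14, valid modulo lcm(4, 7) = 28: x ≡ 14 (mod 28).
  Combine with x ≡ 3 (mod 9); new modulus lcm = 252.
    Write x = 14 + 28·t and substitute into x ≡ 3 (mod 9): 28·t ≡ 3 − 14 = -11 (mod 9).
    Reduce coefficients mod 9: 1·t ≡ 7 (mod 9).
    So t ≡ 7 (mod 9).
    Then x = 14 + 28·7 = 210, valid modulo lcm(28, 9) = 252: x ≡ 210 (mod 252).
  Combine with x ≡ 3 (mod 13); new modulus lcm = 3276.
    Write x = 210 + 252·t and substitute into x ≡ 3 (mod 13): 252·t ≡ 3 − 210 = -207 (mod 13).
    Reduce coefficients mod 13: 5·t ≡ 1 (mod 13).
    The inverse of 5 mod 13 is 8 (since 5·8 = 40 = 3·13 + 1), so t ≡ 8·1 = 8 ≡ 8 (mod 13).
    Then x = 210 + 252·8 = 2226, valid modulo lcm(252, 13) = 3276: x ≡ 2226 (mod 3276).
Verify against each original: 2226 mod 4 = 2, 2226 mod 7 = 0, 2226 mod 9 = 3, 2226 mod 13 = 3.

x ≡ 2226 (mod 3276).


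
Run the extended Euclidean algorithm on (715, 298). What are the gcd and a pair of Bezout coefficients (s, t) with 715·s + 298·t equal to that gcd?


Euclidean algorithm on (715, 298) — divide until remainder is 0:
  715 = 2 · 298 + 119
  298 = 2 · 119 + 60
  119 = 1 · 60 + 59
  60 = 1 · 59 + 1
  59 = 59 · 1 + 0
gcd(715, 298) = 1.
Track Bezout coefficients alongside the remainders: start with r₀ = 715 = a·1 + b·0 (s = 1, t = 0) and r₁ = 298 = a·0 + b·1 (s = 0, t = 1); each new remainder r_{k+1} = r_{k-1} − q_k·r_k inherits s_{k+1} = s_{k-1} − q_k·s_k, t_{k+1} = t_{k-1} − q_k·t_k, so r_k = a·s_k + b·t_k at every step:
  q = 2: r = 119, s = 1 − 2·0 = 1, t = 0 − 2·1 = -2  (check: 715·1 + 298·(-2) = 119)
  q = 2: r = 60, s = 0 − 2·1 = -2, t = 1 − 2·(-2) = 5  (check: 715·(-2) + 298·5 = 60)
  q = 1: r = 59, s = 1 − 1·(-2) = 3, t = -2 − 1·5 = -7  (check: 715·3 + 298·(-7) = 59)
  q = 1: r = 1, s = -2 − 1·3 = -5, t = 5 − 1·(-7) = 12  (check: 715·(-5) + 298·12 = 1)
The row with r = 1 (the gcd) gives the Bezout coefficients s = -5, t = 12.
Result: 715 · (-5) + 298 · (12) = 1.

gcd(715, 298) = 1; s = -5, t = 12 (check: 715·(-5) + 298·12 = 1).


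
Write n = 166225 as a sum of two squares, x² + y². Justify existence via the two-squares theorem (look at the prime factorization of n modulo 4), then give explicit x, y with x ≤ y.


Step 1: Factor n = 166225 = 5^2 · 61 · 109.
Step 2: Check the mod-4 condition on each prime factor: 5 ≡ 1 (mod 4), exponent 2; 61 ≡ 1 (mod 4), exponent 1; 109 ≡ 1 (mod 4), exponent 1.
All primes ≡ 3 (mod 4) appear to even exponent (or don't appear), so by the two-squares theorem n IS expressible as a sum of two squares.
Step 3: Build a representation. Group n = k² · m with k = 5 and m = 61 · 109 = 6649 (a product of primes ≡ 1 (mod 4)); a representation of m scales to one of n via (k·x)² + (k·y)² = k²(x² + y²). Each prime p ≡ 1 (mod 4) is itself a sum of two squares; find a² by testing p − a² for a perfect square:
  61: 61 − 1² = 60, 61 − 2² = 57, 61 − 3² = 52, 61 − 4² = 45, 61 − 5² = 36 = 6² ⇒ 61 = 5² + 6².
  109: 109 − 1² = 108, 109 − 2² = 105, 109 − 3² = 100 = 10² ⇒ 109 = 3² + 10².
  Combine using the Brahmagupta–Fibonacci identity (a² + b²)(c² + d²) = (ac − bd)² + (ad + bc)² = (ac + bd)² + (ad − bc)²:
  61 · 109 = 6649: from (5² + 6²)(3² + 10²), take (5·3 − 6·10, 5·10 + 6·3) = (15 − 60, 50 + 18) = (-45, 68); dropping signs (only squares matter) gives (45, 68); check 45² + 68² = 2025 + 4624 = 6649 ✓.
  Scale by k = 5: (5·45, 5·68) = (225, 340).
Step 4: Order so x ≤ y and verify: 225² + 340² = 50625 + 115600 = 166225 = n. ✓

n = 166225 = 225² + 340² (one valid representation with x ≤ y).


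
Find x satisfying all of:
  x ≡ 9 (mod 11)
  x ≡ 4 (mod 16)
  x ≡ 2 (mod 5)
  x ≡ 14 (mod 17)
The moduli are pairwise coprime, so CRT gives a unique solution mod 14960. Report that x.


Product of moduli M = 11 · 16 · 5 · 17 = 14960.
Merge one congruence at a time:
  Start: x ≡ 9 (mod 11).
  Combine with x ≡ 4 (mod 16); new modulus lcm = 176.
    Write x = 9 + 11·t and substitute into x ≡ 4 (mod 16): 11·t ≡ 4 − 9 = -5 (mod 16).
    Reduce coefficients mod 16: 11·t ≡ 11 (mod 16).
    The inverse of 11 mod 16 is 3 (since 11·3 = 33 = 2·16 + 1), so t ≡ 3·11 = 33 ≡ 1 (mod 16).
    Then x = 9 + 11·1 = 20, valid modulo lcm(11, 16) = 176: x ≡ 20 (mod 176).
  Combine with x ≡ 2 (mod 5); new modulus lcm = 880.
    Write x = 20 + 176·t and substitute into x ≡ 2 (mod 5): 176·t ≡ 2 − 20 = -18 (mod 5).
    Reduce coefficients mod 5: 1·t ≡ 2 (mod 5).
    So t ≡ 2 (mod 5).
    Then x = 20 + 176·2 = 372, valid modulo lcm(176, 5) = 880: x ≡ 372 (mod 880).
  Combine with x ≡ 14 (mod 17); new modulus lcm = 14960.
    Write x = 372 + 880·t and substitute into x ≡ 14 (mod 17): 880·t ≡ 14 − 372 = -358 (mod 17).
    Reduce coefficients mod 17: 13·t ≡ 16 (mod 17).
    The inverse of 13 mod 17 is 4 (since 13·4 = 52 = 3·17 + 1), so t ≡ 4·16 = 64 ≡ 13 (mod 17).
    Then x = 372 + 880·13 = 11812, valid modulo lcm(880, 17) = 14960: x ≡ 11812 (mod 14960).
Verify against each original: 11812 mod 11 = 9, 11812 mod 16 = 4, 11812 mod 5 = 2, 11812 mod 17 = 14.

x ≡ 11812 (mod 14960).


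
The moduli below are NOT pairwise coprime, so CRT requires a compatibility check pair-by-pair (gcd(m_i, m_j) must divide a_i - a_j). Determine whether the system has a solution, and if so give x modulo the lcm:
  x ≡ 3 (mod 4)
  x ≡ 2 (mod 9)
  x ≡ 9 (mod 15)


Moduli 4, 9, 15 are not pairwise coprime, so CRT works modulo lcm(m_i) when all pairwise compatibility conditions hold.
Pairwise compatibility: gcd(m_i, m_j) must divide a_i - a_j for every pair.
Merge one congruence at a time:
  Start: x ≡ 3 (mod 4).
  Combine with x ≡ 2 (mod 9): gcd(4, 9) = 1; 2 - 3 = -1, which IS divisible by 1, so compatible.
    Write x = 3 + 4·t and substitute into x ≡ 2 (mod 9): 4·t ≡ 2 − 3 = -1 (mod 9).
    Reduce coefficients mod 9: 4·t ≡ 8 (mod 9).
    The inverse of 4 mod 9 is 7 (since 4·7 = 28 = 3·9 + 1), so t ≡ 7·8 = 56 ≡ 2 (mod 9).
    Then x = 3 + 4·2 = 11, valid modulo lcm(4, 9) = 36: x ≡ 11 (mod 36).
  Combine with x ≡ 9 (mod 15): gcd(36, 15) = 3, and 9 - 11 = -2 is NOT divisible by 3.
    ⇒ system is inconsistent (no integer solution).

No solution (the system is inconsistent).


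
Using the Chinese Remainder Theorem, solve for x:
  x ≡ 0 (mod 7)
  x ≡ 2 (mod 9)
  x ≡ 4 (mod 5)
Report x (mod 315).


Moduli 7, 9, 5 are pairwise coprime; by CRT there is a unique solution modulo M = 7 · 9 · 5 = 315.
Solve pairwise, accumulating the modulus:
  Start with x ≡ 0 (mod 7).
  Combine with x ≡ 2 (mod 9): since gcd(7, 9) = 1, we get a unique residue mod 63.
    Write x = 0 + 7·t and substitute into x ≡ 2 (mod 9): 7·t ≡ 2 − 0 = 2 (mod 9).
    The inverse of 7 mod 9 is 4 (since 7·4 = 28 = 3·9 + 1), so t ≡ 4·2 = 8 ≡ 8 (mod 9).
    Then x = 0 + 7·8 = 56, valid modulo lcm(7, 9) = 63: x ≡ 56 (mod 63).
  Combine with x ≡ 4 (mod 5): since gcd(63, 5) = 1, we get a unique residue mod 315.
    Write x = 56 + 63·t and substitute into x ≡ 4 (mod 5): 63·t ≡ 4 − 56 = -52 (mod 5).
    Reduce coefficients mod 5: 3·t ≡ 3 (mod 5).
    The inverse of 3 mod 5 is 2 (since 3·2 = 6 = 1·5 + 1), so t ≡ 2·3 = 6 ≡ 1 (mod 5).
    Then x = 56 + 63·1 = 119, valid modulo lcm(63, 5) = 315: x ≡ 119 (mod 315).
Verify: 119 mod 7 = 0 ✓, 119 mod 9 = 2 ✓, 119 mod 5 = 4 ✓.

x ≡ 119 (mod 315).


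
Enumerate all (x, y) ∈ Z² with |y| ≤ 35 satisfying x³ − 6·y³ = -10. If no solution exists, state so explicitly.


The equation is x³ - 6y³ = -10. For fixed y, x³ = 6·y³ − 10, so a solution requires the RHS to be a perfect cube.
Strategy: iterate y from -35 to 35, compute RHS = 6·y³ − 10, and check whether it is a (positive or negative) perfect cube.
Check small values of y:
  y = 0: RHS = -10 is not a perfect cube.
  y = 1: RHS = -4 is not a perfect cube.
  y = -1: RHS = -16 is not a perfect cube.
  y = 2: RHS = 38 is not a perfect cube.
  y = -2: RHS = -58 is not a perfect cube.
  y = 3: RHS = 152 is not a perfect cube.
  y = -3: RHS = -172 is not a perfect cube.
Continuing the search up to |y| = 35 finds no solutions either.
No (x, y) in the scanned range satisfies the equation.

No integer solutions with |y| ≤ 35.


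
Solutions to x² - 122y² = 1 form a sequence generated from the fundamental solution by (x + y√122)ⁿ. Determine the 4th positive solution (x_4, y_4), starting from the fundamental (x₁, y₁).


Step 1: Find the fundamental solution (x₁, y₁) of x² - 122y² = 1.
  Expand √122 as a continued fraction. a₀ = ⌊√122⌋ = 11; iterate m_{k+1} = d_k·a_k − m_k, d_{k+1} = (122 − m_{k+1}²)/d_k, a_{k+1} = ⌊(a₀ + m_{k+1})/d_{k+1}⌋ (starting m₀ = 0, d₀ = 1), with convergents p_k = a_k·p_{k-1} + p_{k-2}, q_k = a_k·q_{k-1} + q_{k-2} (p₋₁ = 1, q₋₁ = 0):
  k = 0: a₀ = 11; p₀/q₀ = 11/1; p₀² − 122·q₀² = 121 − 122 = -1.
  k = 1: m = 11, d = 1, a = ⌊(11 + 11)/1⌋ = 22; p/q = (22·11 + 1)/(22·1 + 0) = 243/22; p² − 122·q² = 59049 − 59048 = 1.
  The first convergent with p² − 122·q² = 1 gives the fundamental solution (x₁, y₁) = (243, 22).
Step 2: Apply the recurrence (x_{n+1}, y_{n+1}) = (x₁x_n + 122y₁y_n, x₁y_n + y₁x_n) repeatedly.
  From (x_1, y_1) = (243, 22): x_2 = 243·243 + 122·22·22 = 118097; y_2 = 243·22 + 22·243 = 10692.
  From (x_2, y_2) = (118097, 10692): x_3 = 243·118097 + 122·22·10692 = 57394899; y_3 = 243·10692 + 22·118097 = 5196290.
  From (x_3, y_3) = (57394899, 5196290): x_4 = 243·57394899 + 122·22·5196290 = 27893802817; y_4 = 243·5196290 + 22·57394899 = 2525386248.
Step 3: Verify x_4² - 122·y_4² = 778064235593677135489 - 778064235593677135488 = 1 (should be 1). ✓

(x_1, y_1) = (243, 22); (x_4, y_4) = (27893802817, 2525386248).
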